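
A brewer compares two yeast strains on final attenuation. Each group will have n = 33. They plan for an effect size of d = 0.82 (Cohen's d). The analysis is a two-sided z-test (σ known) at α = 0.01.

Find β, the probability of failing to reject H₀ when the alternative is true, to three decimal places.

Noncentrality parameter: δ = d·√(n/2) = 0.82 × √(33/2) = 3.3309
Critical value for a two-sided test at α = 0.01: z_{α/2} = 2.576.
Power = Φ(δ − 2.576) + Φ(−δ − 2.576) = Φ(0.755) + Φ(-5.907) = 0.7749 + 0.0000 = 0.7749.
Type II error: β = 1 − power = 1 − 0.7749 = 0.2251.

β ≈ 0.225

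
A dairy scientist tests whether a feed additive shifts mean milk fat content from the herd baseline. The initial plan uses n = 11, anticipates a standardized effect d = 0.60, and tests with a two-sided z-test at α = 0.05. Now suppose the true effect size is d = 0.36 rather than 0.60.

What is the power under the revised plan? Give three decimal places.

With d = 0.36: δ = d·√n = 0.36 × √11 = 1.1940. Critical value z_{0.025} = 1.960.
Revised power = Φ(δ − 1.960) + Φ(−δ − 1.960) = Φ(-0.766) + Φ(-3.154) = 0.2218 + 0.0008 = 0.2226.

Power ≈ 0.223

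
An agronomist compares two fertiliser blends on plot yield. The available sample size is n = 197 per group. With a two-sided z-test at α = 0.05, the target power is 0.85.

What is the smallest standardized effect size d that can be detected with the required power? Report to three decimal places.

d ≈ 0.302

Required noncentrality: δ = z_{0.025} + z_{0.15} = 1.960 + 1.036 = 2.996.
(Lower-tail contribution to power is negligible for δ > 0.)
δ = d·√(n/2) ⇒ d = δ/√(n/2) = 2.996/√(197/2) = 0.3019.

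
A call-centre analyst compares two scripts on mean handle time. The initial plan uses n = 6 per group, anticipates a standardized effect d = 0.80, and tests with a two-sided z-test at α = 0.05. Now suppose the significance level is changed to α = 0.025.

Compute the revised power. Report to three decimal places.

δ = d·√(n/2) = 0.80 × √(6/2) = 1.3856 (unchanged). New critical value: z_{0.0125} = 2.241.
Revised power = Φ(δ − 2.241) + Φ(−δ − 2.241) = Φ(-0.856) + Φ(-3.627) = 0.1961 + 0.0001 = 0.1962.

Power ≈ 0.196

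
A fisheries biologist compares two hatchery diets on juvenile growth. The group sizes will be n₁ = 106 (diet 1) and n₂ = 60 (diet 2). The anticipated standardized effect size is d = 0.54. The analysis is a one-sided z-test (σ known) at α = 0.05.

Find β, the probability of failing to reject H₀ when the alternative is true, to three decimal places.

β ≈ 0.045

Noncentrality parameter: δ = d / √(1/n₁ + 1/n₂) = 0.54 / √(1/106 + 1/60) = 3.3425
Critical value for a one-sided test at α = 0.05: z_α = 1.645.
Power = Φ(δ − 1.645) = Φ(1.698) = 0.9552.
Type II error: β = 1 − power = 1 − 0.9552 = 0.0448.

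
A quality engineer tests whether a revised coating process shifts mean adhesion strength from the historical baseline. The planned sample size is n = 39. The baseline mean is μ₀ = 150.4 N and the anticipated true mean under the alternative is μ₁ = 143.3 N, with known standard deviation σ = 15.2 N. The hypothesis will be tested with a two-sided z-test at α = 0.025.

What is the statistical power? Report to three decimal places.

Standardized effect: d = |μ₁ − μ₀| / σ = |143.3 − 150.4| / 15.2 = 0.4671
Noncentrality parameter: δ = d·√n = 0.4671 × √39 = 2.9171
Critical value for a two-sided test at α = 0.025: z_{α/2} = 2.241.
Power = Φ(δ − 2.241) + Φ(−δ − 2.241) = Φ(0.676) + Φ(-5.158) = 0.7504 + 0.0000 = 0.7504.

Power ≈ 0.750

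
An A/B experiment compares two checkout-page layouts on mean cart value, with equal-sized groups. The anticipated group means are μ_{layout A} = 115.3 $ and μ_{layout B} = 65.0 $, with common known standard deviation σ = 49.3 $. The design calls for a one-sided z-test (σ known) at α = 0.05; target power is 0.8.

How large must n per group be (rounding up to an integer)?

Standardized effect: d = |μ_{layout A} − μ_{layout B}| / σ = |115.3 − 65.0| / 49.3 = 1.0203
Set Φ(δ − 1.645) = 0.8; then δ − 1.645 = Φ⁻¹(0.8) = 0.842, giving δ = 2.486.
δ = d·√(n/2) ⇒ n = 2(δ/d)² = 2 × (2.486 / 1.0203)² = 11.88.
Rounding up, n = 12 per group.

n = 12 per group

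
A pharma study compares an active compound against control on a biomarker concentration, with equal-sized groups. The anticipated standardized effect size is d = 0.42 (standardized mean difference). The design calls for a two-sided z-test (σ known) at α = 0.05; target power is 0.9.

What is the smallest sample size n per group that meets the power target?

n = 120 per group

For power 0.9 need Φ(δ − z_{0.025}) = 0.9, so δ = z_{0.025} + z_{0.10} = 1.960 + 1.282 = 3.242.
(The Φ(−δ − z_{α/2}) term is vanishingly small for δ > 0 and is dropped in the standard sample-size formula.)
δ = d·√(n/2) ⇒ n = 2(δ/d)² = 2 × (3.242 / 0.42)² = 119.13.
Rounding up, n = 120 per group.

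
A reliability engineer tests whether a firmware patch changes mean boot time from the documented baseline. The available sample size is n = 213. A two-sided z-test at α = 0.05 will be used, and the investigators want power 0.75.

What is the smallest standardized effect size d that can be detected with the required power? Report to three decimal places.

Need Φ(δ − 1.960) = 0.75, so δ = 1.960 + 0.674 = 2.634.
(The second rejection-region term Φ(−δ − z_{α/2}) is negligible and dropped.)
δ = d·√n ⇒ d = δ/√n = 2.634/√213 = 0.1805.

d ≈ 0.181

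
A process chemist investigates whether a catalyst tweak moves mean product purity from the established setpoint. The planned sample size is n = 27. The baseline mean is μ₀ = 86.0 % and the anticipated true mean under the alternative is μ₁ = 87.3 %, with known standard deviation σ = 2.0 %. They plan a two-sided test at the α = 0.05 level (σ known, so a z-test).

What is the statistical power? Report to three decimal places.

Standardized effect: d = |μ₁ − μ₀| / σ = |87.3 − 86.0| / 2.0 = 0.6500
Noncentrality parameter: δ = d·√n = 0.6500 × √27 = 3.3775
Two-sided α = 0.05 → critical value z_{0.025} = 1.960.
Power = Φ(δ − 1.960) + Φ(−δ − 1.960) = Φ(1.418) + Φ(-5.337) = 0.9218 + 0.0000 = 0.9218.

Power ≈ 0.922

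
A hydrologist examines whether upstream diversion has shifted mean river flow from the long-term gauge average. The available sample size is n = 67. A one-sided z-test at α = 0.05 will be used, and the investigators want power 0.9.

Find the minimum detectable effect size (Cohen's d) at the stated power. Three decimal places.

d ≈ 0.358

Need Φ(δ − 1.645) = 0.9, so δ = 1.645 + 1.282 = 2.926.
δ = d·√n ⇒ d = δ/√n = 2.926/√67 = 0.3575.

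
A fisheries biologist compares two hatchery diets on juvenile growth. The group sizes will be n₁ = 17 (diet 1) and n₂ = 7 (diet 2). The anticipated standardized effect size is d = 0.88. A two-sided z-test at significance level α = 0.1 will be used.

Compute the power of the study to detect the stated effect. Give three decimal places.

Noncentrality parameter: δ = d / √(1/n₁ + 1/n₂) = 0.88 / √(1/17 + 1/7) = 1.9595
Two-sided α = 0.1 → critical value z_{0.05} = 1.645.
Power = Φ(δ − 1.645) + Φ(−δ − 1.645) = Φ(0.315) + Φ(-3.604) = 0.6235 + 0.0002 = 0.6237.

Power ≈ 0.624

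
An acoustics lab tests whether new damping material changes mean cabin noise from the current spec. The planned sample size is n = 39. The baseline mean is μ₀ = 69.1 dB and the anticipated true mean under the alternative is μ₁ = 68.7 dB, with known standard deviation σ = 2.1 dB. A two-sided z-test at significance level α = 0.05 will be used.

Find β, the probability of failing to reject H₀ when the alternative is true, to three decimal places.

Standardized effect: d = |μ₁ − μ₀| / σ = |68.7 − 69.1| / 2.1 = 0.1905
Noncentrality parameter: δ = d·√n = 0.1905 × √39 = 1.1895
Critical value for a two-sided test at α = 0.05: z_{α/2} = 1.960.
Power = Φ(δ − 1.960) + Φ(−δ − 1.960) = Φ(-0.770) + Φ(-3.149) = 0.2205 + 0.0008 = 0.2213.
Type II error: β = 1 − power = 1 − 0.2213 = 0.7787.

β ≈ 0.779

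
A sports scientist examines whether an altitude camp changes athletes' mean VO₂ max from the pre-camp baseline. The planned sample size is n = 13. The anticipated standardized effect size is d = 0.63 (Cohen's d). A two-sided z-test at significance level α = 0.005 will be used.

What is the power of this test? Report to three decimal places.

Power ≈ 0.296

Noncentrality parameter: δ = d·√n = 0.63 × √13 = 2.2715
Critical value for a two-sided test at α = 0.005: z_{α/2} = 2.807.
Power = Φ(δ − 2.807) + Φ(−δ − 2.807) = Φ(-0.536) + Φ(-5.079) = 0.2961 + 0.0000 = 0.2961.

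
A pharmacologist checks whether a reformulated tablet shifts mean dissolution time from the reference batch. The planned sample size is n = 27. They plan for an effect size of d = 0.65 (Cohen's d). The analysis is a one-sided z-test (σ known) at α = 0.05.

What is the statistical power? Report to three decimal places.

Power ≈ 0.958

Noncentrality parameter: δ = d·√n = 0.65 × √27 = 3.3775
Critical value for a one-sided test at α = 0.05: z_α = 1.645.
Power = P(Z > 1.645 − δ) = Φ(1.733) = 0.9584.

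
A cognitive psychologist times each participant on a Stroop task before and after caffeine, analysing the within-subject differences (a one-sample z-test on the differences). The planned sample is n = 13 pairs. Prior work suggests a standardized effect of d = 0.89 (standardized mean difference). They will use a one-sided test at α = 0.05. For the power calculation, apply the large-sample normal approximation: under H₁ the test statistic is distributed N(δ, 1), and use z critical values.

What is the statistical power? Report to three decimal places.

Noncentrality parameter: δ = d·√n = 0.89 × √13 = 3.2089
One-sided α = 0.05 → critical value z_{0.05} = 1.645.
Power = P(Z > 1.645 − δ) = Φ(1.564) = 0.9411.

Power ≈ 0.941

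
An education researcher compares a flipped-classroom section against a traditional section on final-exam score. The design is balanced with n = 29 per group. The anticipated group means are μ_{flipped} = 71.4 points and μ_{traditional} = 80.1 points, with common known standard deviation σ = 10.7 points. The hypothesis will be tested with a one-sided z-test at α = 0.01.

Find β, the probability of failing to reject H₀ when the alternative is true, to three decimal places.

Standardized effect: d = |μ_{flipped} − μ_{traditional}| / σ = |71.4 − 80.1| / 10.7 = 0.8131
Noncentrality parameter: δ = d·√(n/2) = 0.8131 × √(29/2) = 3.0961
One-sided α = 0.01 → critical value z_{0.01} = 2.326.
Power = Φ(δ − 2.326) = Φ(0.770) = 0.7793.
Type II error: β = 1 − power = 1 − 0.7793 = 0.2207.

β ≈ 0.221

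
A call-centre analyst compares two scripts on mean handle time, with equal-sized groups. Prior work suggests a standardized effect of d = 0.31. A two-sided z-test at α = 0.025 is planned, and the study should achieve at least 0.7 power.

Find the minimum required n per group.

Set Φ(δ − 2.241) = 0.7; then δ − 2.241 = Φ⁻¹(0.7) = 0.524, giving δ = 2.766.
(For δ > 0 the lower-tail rejection region contributes negligibly to power, so the one-term inversion is standard.)
δ = d·√(n/2) ⇒ n = 2(δ/d)² = 2 × (2.766 / 0.31)² = 159.20.
Rounding up, n = 160 per group.

n = 160 per group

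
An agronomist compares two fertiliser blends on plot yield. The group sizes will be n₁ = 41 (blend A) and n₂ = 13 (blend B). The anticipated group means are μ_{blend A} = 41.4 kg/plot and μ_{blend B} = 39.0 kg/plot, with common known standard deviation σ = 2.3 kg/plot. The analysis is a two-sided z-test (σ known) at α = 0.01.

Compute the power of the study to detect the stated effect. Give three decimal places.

Power ≈ 0.759

Standardized effect: d = |μ_{blend A} − μ_{blend B}| / σ = |41.4 − 39.0| / 2.3 = 1.0435
Noncentrality parameter: δ = d / √(1/n₁ + 1/n₂) = 1.0435 / √(1/41 + 1/13) = 3.2783
Critical value for a two-sided test at α = 0.01: z_{α/2} = 2.576.
Power = Φ(δ − 2.576) + Φ(−δ − 2.576) = Φ(0.702) + Φ(-5.854) = 0.7588 + 0.0000 = 0.7588.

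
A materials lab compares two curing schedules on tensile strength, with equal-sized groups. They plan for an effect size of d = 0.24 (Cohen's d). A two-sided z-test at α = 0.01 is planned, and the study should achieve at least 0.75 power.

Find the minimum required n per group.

Set Φ(δ − 2.576) = 0.75; then δ − 2.576 = Φ⁻¹(0.75) = 0.674, giving δ = 3.250.
(The Φ(−δ − z_{α/2}) term is vanishingly small for δ > 0 and is dropped in the standard sample-size formula.)
δ = d·√(n/2) ⇒ n = 2(δ/d)² = 2 × (3.250 / 0.24)² = 366.83.
Rounding up, n = 367 per group.

n = 367 per group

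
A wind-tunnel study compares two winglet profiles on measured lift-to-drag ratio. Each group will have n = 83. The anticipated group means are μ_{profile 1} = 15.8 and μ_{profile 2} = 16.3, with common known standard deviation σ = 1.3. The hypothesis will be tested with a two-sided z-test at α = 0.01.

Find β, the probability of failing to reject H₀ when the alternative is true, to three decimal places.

Standardized effect: d = |μ_{profile 1} − μ_{profile 2}| / σ = |15.8 − 16.3| / 1.3 = 0.3846
Noncentrality parameter: δ = d·√(n/2) = 0.3846 × √(83/2) = 2.4777
Two-sided α = 0.01 → critical value z_{0.005} = 2.576.
Power = Φ(δ − 2.576) + Φ(−δ − 2.576) = Φ(-0.098) + Φ(-5.054) = 0.4609 + 0.0000 = 0.4609.
Type II error: β = 1 − power = 1 − 0.4609 = 0.5391.

β ≈ 0.539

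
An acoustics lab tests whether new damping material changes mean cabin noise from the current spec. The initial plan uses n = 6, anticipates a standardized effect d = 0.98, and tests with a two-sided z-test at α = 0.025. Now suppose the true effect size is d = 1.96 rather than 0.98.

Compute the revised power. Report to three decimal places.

With d = 1.96: δ = d·√n = 1.96 × √6 = 4.8010. Critical value z_{0.0125} = 2.241.
Revised power = Φ(δ − 2.241) + Φ(−δ − 2.241) = Φ(2.560) + Φ(-7.042) = 0.9948 + 0.0000 = 0.9948.

Power ≈ 0.995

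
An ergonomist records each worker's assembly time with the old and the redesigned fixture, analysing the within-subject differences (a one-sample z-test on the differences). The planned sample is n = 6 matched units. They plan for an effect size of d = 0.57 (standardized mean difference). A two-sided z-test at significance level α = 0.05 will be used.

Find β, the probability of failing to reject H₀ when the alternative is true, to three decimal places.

Noncentrality parameter: δ = d·√n = 0.57 × √6 = 1.3962
Two-sided α = 0.05 → critical value z_{0.025} = 1.960.
Power = Φ(δ − 1.960) + Φ(−δ − 1.960) = Φ(-0.564) + Φ(-3.356) = 0.2865 + 0.0004 = 0.2869.
Type II error: β = 1 − power = 1 − 0.2869 = 0.7131.

β ≈ 0.713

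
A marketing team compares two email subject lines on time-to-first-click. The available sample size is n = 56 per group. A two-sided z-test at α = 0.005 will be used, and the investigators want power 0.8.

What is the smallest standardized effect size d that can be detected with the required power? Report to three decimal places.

d ≈ 0.690

Required noncentrality: δ = z_{0.0025} + z_{0.20} = 2.807 + 0.842 = 3.649.
(Lower-tail contribution to power is negligible for δ > 0.)
δ = d·√(n/2) ⇒ d = δ/√(n/2) = 3.649/√(56/2) = 0.6895.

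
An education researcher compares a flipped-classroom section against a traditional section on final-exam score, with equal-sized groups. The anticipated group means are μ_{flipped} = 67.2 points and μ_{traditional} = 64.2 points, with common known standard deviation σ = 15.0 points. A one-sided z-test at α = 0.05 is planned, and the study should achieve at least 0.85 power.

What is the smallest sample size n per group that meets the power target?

n = 360 per group

Standardized effect: d = |μ_{flipped} − μ_{traditional}| / σ = |67.2 − 64.2| / 15.0 = 0.2000
Set Φ(δ − 1.645) = 0.85; then δ − 1.645 = Φ⁻¹(0.85) = 1.036, giving δ = 2.681.
δ = d·√(n/2) ⇒ n = 2(δ/d)² = 2 × (2.681 / 0.2000)² = 359.47.
Round up to the next whole unit.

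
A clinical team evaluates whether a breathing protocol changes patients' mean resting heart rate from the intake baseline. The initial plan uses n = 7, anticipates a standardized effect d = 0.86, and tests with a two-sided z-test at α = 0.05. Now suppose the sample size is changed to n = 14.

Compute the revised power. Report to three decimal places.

With n = 14: δ = d·√n = 0.86 × √14 = 3.2178. Critical value z_{0.025} = 1.960.
Revised power = Φ(δ − 1.960) + Φ(−δ − 1.960) = Φ(1.258) + Φ(-5.178) = 0.8958 + 0.0000 = 0.8958.

Power ≈ 0.896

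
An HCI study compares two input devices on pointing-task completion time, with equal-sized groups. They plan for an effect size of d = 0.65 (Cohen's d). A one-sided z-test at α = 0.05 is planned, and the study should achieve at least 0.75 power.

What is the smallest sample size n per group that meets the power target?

Set Φ(δ − 1.645) = 0.75; then δ − 1.645 = Φ⁻¹(0.75) = 0.674, giving δ = 2.319.
δ = d·√(n/2) ⇒ n = 2(δ/d)² = 2 × (2.319 / 0.65)² = 25.46.
Rounding up, n = 26 per group.

n = 26 per group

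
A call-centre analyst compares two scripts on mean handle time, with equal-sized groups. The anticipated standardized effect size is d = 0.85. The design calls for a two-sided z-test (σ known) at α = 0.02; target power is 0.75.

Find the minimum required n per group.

n = 25 per group

Set Φ(δ − 2.326) = 0.75; then δ − 2.326 = Φ⁻¹(0.75) = 0.674, giving δ = 3.001.
(For δ > 0 the lower-tail rejection region contributes negligibly to power, so the one-term inversion is standard.)
δ = d·√(n/2) ⇒ n = 2(δ/d)² = 2 × (3.001 / 0.85)² = 24.93.
Round up to the next whole unit.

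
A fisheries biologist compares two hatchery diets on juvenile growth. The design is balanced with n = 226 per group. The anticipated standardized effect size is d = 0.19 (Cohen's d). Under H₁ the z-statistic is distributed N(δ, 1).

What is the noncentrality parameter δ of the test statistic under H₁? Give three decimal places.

δ ≈ 2.020

δ = d·√(n/2) = 0.19 × √(226/2) = 2.0197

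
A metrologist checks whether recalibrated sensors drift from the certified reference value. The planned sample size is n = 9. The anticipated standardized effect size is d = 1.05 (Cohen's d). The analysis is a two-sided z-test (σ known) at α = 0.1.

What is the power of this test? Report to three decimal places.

Power ≈ 0.934

Noncentrality parameter: δ = d·√n = 1.05 × √9 = 3.1500
Critical value for a two-sided test at α = 0.1: z_{α/2} = 1.645.
Power = Φ(δ − 1.645) + Φ(−δ − 1.645) = Φ(1.505) + Φ(-4.795) = 0.9339 + 0.0000 = 0.9339.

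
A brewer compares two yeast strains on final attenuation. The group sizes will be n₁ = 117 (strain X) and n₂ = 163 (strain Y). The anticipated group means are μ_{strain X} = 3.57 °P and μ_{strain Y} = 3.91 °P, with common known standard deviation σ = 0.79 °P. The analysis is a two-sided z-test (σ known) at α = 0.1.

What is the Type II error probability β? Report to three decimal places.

β ≈ 0.028

Standardized effect: d = |μ_{strain X} − μ_{strain Y}| / σ = |3.57 − 3.91| / 0.79 = 0.4304
Noncentrality parameter: δ = d / √(1/n₁ + 1/n₂) = 0.4304 / √(1/117 + 1/163) = 3.5519
Critical value for a two-sided test at α = 0.1: z_{α/2} = 1.645.
Power = Φ(δ − 1.645) + Φ(−δ − 1.645) = Φ(1.907) + Φ(-5.197) = 0.9717 + 0.0000 = 0.9717.
Type II error: β = 1 − power = 1 − 0.9717 = 0.0283.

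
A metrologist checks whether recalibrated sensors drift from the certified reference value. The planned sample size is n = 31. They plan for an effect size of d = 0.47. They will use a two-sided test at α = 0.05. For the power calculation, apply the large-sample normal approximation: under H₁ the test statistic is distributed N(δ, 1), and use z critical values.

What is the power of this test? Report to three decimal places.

Power ≈ 0.744

Noncentrality parameter: δ = d·√n = 0.47 × √31 = 2.6168
Critical value for a two-sided test at α = 0.05: z_{α/2} = 1.960.
Power = Φ(δ − 1.960) + Φ(−δ − 1.960) = Φ(0.657) + Φ(-4.577) = 0.7444 + 0.0000 = 0.7444.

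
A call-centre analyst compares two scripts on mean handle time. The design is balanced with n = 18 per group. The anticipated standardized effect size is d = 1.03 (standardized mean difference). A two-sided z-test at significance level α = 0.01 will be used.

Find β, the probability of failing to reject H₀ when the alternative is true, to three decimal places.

β ≈ 0.304

Noncentrality parameter: δ = d·√(n/2) = 1.03 × √(18/2) = 3.0900
Two-sided α = 0.01 → critical value z_{0.005} = 2.576.
Power = Φ(δ − 2.576) + Φ(−δ − 2.576) = Φ(0.514) + Φ(-5.666) = 0.6964 + 0.0000 = 0.6964.
Type II error: β = 1 − power = 1 − 0.6964 = 0.3036.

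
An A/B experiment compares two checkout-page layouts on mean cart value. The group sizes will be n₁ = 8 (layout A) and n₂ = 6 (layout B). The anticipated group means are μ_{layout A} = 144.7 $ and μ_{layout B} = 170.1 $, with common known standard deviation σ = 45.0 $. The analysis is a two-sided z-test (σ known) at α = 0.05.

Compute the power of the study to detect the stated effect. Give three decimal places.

Standardized effect: d = |μ_{layout A} − μ_{layout B}| / σ = |144.7 − 170.1| / 45.0 = 0.5644
Noncentrality parameter: δ = d / √(1/n₁ + 1/n₂) = 0.5644 / √(1/8 + 1/6) = 1.0451
Two-sided α = 0.05 → critical value z_{0.025} = 1.960.
Power = Φ(δ − 1.960) + Φ(−δ − 1.960) = Φ(-0.915) + Φ(-3.005) = 0.1801 + 0.0013 = 0.1815.

Power ≈ 0.181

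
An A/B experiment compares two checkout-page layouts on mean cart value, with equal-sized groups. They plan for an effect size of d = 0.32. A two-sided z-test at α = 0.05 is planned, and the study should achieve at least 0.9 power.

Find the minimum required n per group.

Set Φ(δ − 1.960) = 0.9; then δ − 1.960 = Φ⁻¹(0.9) = 1.282, giving δ = 3.242.
(For δ > 0 the lower-tail rejection region contributes negligibly to power, so the one-term inversion is standard.)
δ = d·√(n/2) ⇒ n = 2(δ/d)² = 2 × (3.242 / 0.32)² = 205.22.
Round up to the next whole unit.

n = 206 per group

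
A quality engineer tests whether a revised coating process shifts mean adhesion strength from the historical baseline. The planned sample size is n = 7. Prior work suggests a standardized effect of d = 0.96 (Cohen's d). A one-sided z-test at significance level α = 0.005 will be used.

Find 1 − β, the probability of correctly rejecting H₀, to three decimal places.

Noncentrality parameter: δ = d·√n = 0.96 × √7 = 2.5399
One-sided α = 0.005 → critical value z_{0.005} = 2.576.
Power = Φ(δ − 2.576) = Φ(-0.036) = 0.4857.

Power ≈ 0.486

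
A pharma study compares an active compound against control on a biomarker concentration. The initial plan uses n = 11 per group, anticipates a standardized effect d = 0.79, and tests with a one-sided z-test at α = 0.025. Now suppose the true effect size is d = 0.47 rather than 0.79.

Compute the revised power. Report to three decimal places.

Power ≈ 0.196

With d = 0.47: δ = d·√(n/2) = 0.47 × √(11/2) = 1.1022. Critical value z_{0.025} = 1.960.
Revised power = Φ(δ − 1.960) = Φ(-0.858) = 0.1955.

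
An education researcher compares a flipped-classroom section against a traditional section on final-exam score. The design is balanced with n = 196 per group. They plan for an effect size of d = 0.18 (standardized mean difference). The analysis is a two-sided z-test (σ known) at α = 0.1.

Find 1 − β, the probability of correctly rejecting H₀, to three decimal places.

Noncentrality parameter: δ = d·√(n/2) = 0.18 × √(196/2) = 1.7819
Two-sided α = 0.1 → critical value z_{0.05} = 1.645.
Power = Φ(δ − 1.645) + Φ(−δ − 1.645) = Φ(0.137) + Φ(-3.427) = 0.5545 + 0.0003 = 0.5548.

Power ≈ 0.555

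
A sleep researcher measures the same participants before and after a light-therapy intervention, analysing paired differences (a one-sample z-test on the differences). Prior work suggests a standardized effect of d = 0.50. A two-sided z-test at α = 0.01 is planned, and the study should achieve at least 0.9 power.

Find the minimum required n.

n = 60

For power 0.9 need Φ(δ − z_{0.005}) = 0.9, so δ = z_{0.005} + z_{0.10} = 2.576 + 1.282 = 3.857.
(For δ > 0 the lower-tail rejection region contributes negligibly to power, so the one-term inversion is standard.)
δ = d·√n ⇒ n = (δ/d)² = (3.857 / 0.50)² = 59.52.
Rounding up, n = 60.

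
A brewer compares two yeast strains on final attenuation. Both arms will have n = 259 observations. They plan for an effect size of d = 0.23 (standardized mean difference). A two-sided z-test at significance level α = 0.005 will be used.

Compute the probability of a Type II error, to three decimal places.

β ≈ 0.575

Noncentrality parameter: λ = d·√(n/2) = 0.23 × √(259/2) = 2.6174
Critical value for a two-sided test at α = 0.005: z_{α/2} = 2.807.
Power = Φ(λ − 2.807) + Φ(−λ − 2.807) = Φ(-0.190) + Φ(-5.424) = 0.4248 + 0.0000 = 0.4248.
Type II error: β = 1 − power = 1 − 0.4248 = 0.5752.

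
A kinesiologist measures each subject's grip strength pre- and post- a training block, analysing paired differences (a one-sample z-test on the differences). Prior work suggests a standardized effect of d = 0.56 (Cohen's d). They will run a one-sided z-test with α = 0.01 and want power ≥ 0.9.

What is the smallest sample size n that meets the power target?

For power 0.9 need Φ(δ − z_{0.01}) = 0.9, so δ = z_{0.01} + z_{0.10} = 2.326 + 1.282 = 3.608.
δ = d·√n ⇒ n = (δ/d)² = (3.608 / 0.56)² = 41.51.
Round up to the next whole unit.

n = 42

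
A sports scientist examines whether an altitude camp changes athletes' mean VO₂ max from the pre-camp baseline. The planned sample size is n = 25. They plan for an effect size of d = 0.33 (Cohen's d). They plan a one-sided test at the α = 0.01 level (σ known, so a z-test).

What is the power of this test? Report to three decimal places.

Noncentrality parameter: δ = d·√n = 0.33 × √25 = 1.6500
One-sided α = 0.01 → critical value z_{0.01} = 2.326.
Power = Φ(δ − 2.326) = Φ(-0.676) = 0.2494.

Power ≈ 0.249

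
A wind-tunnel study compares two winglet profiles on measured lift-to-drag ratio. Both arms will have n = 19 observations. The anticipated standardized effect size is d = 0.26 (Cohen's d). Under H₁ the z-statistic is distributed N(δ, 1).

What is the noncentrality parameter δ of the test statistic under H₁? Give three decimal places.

The noncentrality parameter scales effect size by the design's sample-size factor: δ = d·√(n/2) = 0.26 × √(19/2) = 0.8014

δ ≈ 0.801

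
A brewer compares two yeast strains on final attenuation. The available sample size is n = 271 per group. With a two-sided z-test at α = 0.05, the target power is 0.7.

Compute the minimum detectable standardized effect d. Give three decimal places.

d ≈ 0.213

Need Φ(δ − 1.960) = 0.7, so δ = 1.960 + 0.524 = 2.484.
(The second rejection-region term Φ(−δ − z_{α/2}) is negligible and dropped.)
δ = d·√(n/2) ⇒ d = δ/√(n/2) = 2.484/√(271/2) = 0.2134.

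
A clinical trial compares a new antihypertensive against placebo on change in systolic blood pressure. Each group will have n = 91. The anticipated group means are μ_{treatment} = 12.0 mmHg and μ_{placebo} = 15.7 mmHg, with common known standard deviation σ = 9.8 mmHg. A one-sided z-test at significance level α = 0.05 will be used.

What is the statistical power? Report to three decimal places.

Standardized effect: d = |μ_{treatment} − μ_{placebo}| / σ = |12.0 − 15.7| / 9.8 = 0.3776
Noncentrality parameter: δ = d·√(n/2) = 0.3776 × √(91/2) = 2.5467
Critical value for a one-sided test at α = 0.05: z_α = 1.645.
Power = Φ(δ − 1.645) = Φ(0.902) = 0.8164.

Power ≈ 0.816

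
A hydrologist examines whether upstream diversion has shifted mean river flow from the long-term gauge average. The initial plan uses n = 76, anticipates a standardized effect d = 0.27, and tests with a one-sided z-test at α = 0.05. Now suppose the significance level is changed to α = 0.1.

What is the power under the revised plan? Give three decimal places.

δ = d·√n = 0.27 × √76 = 2.3538 (unchanged). New critical value: z_{0.1} = 1.282.
Revised power = Φ(δ − 1.282) = Φ(1.072) = 0.8582.

Power ≈ 0.858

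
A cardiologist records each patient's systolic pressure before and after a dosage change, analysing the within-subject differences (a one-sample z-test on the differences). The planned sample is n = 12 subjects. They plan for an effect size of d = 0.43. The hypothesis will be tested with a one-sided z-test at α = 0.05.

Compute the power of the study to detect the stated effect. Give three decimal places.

Power ≈ 0.438

Noncentrality parameter: δ = d·√n = 0.43 × √12 = 1.4896
One-sided α = 0.05 → critical value z_{0.05} = 1.645.
Power = Φ(δ − 1.645) = Φ(-0.155) = 0.4383.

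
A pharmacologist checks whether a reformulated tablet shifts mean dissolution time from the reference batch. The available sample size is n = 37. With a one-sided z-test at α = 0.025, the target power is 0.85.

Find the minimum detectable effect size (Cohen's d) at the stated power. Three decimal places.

d ≈ 0.493

Required noncentrality: δ = z_{0.025} + z_{0.15} = 1.960 + 1.036 = 2.996.
δ = d·√n ⇒ d = δ/√n = 2.996/√37 = 0.4926.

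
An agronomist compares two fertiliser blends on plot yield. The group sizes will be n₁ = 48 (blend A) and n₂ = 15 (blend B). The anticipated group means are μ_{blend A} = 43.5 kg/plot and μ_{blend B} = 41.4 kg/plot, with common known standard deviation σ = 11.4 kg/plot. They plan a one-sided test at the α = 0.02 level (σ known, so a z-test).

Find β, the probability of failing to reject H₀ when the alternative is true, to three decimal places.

Standardized effect: d = |μ_{blend A} − μ_{blend B}| / σ = |43.5 − 41.4| / 11.4 = 0.1842
Noncentrality parameter: δ = d / √(1/n₁ + 1/n₂) = 0.1842 / √(1/48 + 1/15) = 0.6227
Critical value for a one-sided test at α = 0.02: z_α = 2.054.
Power = Φ(δ − 2.054) = Φ(-1.431) = 0.0762.
Type II error: β = 1 − power = 1 − 0.0762 = 0.9238.

β ≈ 0.924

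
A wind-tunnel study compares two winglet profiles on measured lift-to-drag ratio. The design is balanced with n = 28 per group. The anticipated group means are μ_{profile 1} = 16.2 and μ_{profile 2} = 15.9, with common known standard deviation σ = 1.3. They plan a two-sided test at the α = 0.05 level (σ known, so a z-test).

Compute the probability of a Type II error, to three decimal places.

Standardized effect: d = |μ_{profile 1} − μ_{profile 2}| / σ = |16.2 − 15.9| / 1.3 = 0.2308
Noncentrality parameter: δ = d·√(n/2) = 0.2308 × √(28/2) = 0.8635
Two-sided α = 0.05 → critical value z_{0.025} = 1.960.
Power = Φ(δ − 1.960) + Φ(−δ − 1.960) = Φ(-1.097) + Φ(-2.823) = 0.1364 + 0.0024 = 0.1388.
Type II error: β = 1 − power = 1 − 0.1388 = 0.8612.

β ≈ 0.861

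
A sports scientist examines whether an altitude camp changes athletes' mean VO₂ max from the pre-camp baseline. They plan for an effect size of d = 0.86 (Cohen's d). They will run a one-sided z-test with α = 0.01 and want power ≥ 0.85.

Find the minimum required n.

For power 0.85 need Φ(δ − z_{0.01}) = 0.85, so δ = z_{0.01} + z_{0.15} = 2.326 + 1.036 = 3.363.
δ = d·√n ⇒ n = (δ/d)² = (3.363 / 0.86)² = 15.29.
Rounding up, n = 16.

n = 16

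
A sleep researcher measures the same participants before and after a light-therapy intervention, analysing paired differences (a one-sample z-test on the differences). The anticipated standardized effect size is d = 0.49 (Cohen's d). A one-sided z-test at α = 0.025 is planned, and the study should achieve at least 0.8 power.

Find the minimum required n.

Set Φ(δ − 1.960) = 0.8; then δ − 1.960 = Φ⁻¹(0.8) = 0.842, giving δ = 2.802.
δ = d·√n ⇒ n = (δ/d)² = (2.802 / 0.49)² = 32.69.
Round up to the next whole unit.

n = 33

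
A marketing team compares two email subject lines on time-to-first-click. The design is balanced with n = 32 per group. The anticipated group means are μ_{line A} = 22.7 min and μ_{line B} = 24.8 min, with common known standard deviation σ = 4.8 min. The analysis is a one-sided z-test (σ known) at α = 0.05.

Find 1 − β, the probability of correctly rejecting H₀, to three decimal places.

Standardized effect: d = |μ_{line A} − μ_{line B}| / σ = |22.7 − 24.8| / 4.8 = 0.4375
Noncentrality parameter: δ = d·√(n/2) = 0.4375 × √(32/2) = 1.7500
Critical value for a one-sided test at α = 0.05: z_α = 1.645.
Power = P(Z > 1.645 − δ) = Φ(0.105) = 0.5419.

Power ≈ 0.542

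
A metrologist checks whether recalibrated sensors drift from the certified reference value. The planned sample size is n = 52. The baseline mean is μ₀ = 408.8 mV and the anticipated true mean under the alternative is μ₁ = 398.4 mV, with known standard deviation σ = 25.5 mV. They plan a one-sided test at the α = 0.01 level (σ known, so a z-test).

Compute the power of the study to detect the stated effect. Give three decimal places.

Standardized effect: d = |μ₁ − μ₀| / σ = |398.4 − 408.8| / 25.5 = 0.4078
Noncentrality parameter: δ = d·√n = 0.4078 × √52 = 2.9410
Critical value for a one-sided test at α = 0.01: z_α = 2.326.
Power = P(Z > 2.326 − δ) = Φ(0.615) = 0.7306.

Power ≈ 0.731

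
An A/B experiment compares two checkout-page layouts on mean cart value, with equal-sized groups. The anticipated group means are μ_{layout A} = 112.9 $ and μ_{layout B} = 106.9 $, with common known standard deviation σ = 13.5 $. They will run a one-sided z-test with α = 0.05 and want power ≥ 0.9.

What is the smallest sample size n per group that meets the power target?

Standardized effect: d = |μ_{layout A} − μ_{layout B}| / σ = |112.9 − 106.9| / 13.5 = 0.4444
For power 0.9 need Φ(δ − z_{0.05}) = 0.9, so δ = z_{0.05} + z_{0.10} = 1.645 + 1.282 = 2.926.
δ = d·√(n/2) ⇒ n = 2(δ/d)² = 2 × (2.926 / 0.4444)² = 86.71.
Round up to the next whole unit.

n = 87 per group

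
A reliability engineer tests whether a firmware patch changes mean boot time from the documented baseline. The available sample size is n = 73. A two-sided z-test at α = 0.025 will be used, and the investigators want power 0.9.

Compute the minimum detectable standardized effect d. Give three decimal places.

Need Φ(δ − 2.241) = 0.9, so δ = 2.241 + 1.282 = 3.523.
(The second rejection-region term Φ(−δ − z_{α/2}) is negligible and dropped.)
δ = d·√n ⇒ d = δ/√n = 3.523/√73 = 0.4123.

d ≈ 0.412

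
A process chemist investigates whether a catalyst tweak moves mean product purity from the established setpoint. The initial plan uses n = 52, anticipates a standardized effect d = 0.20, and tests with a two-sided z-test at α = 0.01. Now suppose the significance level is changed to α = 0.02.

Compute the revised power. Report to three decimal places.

δ = d·√n = 0.20 × √52 = 1.4422 (unchanged). New critical value: z_{0.01} = 2.326.
Revised power = Φ(δ − 2.326) + Φ(−δ − 2.326) = Φ(-0.884) + Φ(-3.769) = 0.1883 + 0.0001 = 0.1884.

Power ≈ 0.188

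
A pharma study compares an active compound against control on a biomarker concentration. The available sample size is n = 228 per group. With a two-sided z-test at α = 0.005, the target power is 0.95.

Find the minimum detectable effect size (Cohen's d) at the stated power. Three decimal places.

d ≈ 0.417

Required noncentrality: δ = z_{0.0025} + z_{0.05} = 2.807 + 1.645 = 4.452.
(The second rejection-region term Φ(−δ − z_{α/2}) is negligible and dropped.)
δ = d·√(n/2) ⇒ d = δ/√(n/2) = 4.452/√(228/2) = 0.4170.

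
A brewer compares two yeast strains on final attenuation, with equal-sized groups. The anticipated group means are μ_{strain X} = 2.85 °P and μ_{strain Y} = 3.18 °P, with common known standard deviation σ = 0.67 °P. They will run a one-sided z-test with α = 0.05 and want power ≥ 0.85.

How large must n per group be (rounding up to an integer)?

n = 60 per group

Standardized effect: d = |μ_{strain X} − μ_{strain Y}| / σ = |2.85 − 3.18| / 0.67 = 0.4925
For power 0.85 need Φ(δ − z_{0.05}) = 0.85, so δ = z_{0.05} + z_{0.15} = 1.645 + 1.036 = 2.681.
δ = d·√(n/2) ⇒ n = 2(δ/d)² = 2 × (2.681 / 0.4925)² = 59.27.
Round up to the next whole unit.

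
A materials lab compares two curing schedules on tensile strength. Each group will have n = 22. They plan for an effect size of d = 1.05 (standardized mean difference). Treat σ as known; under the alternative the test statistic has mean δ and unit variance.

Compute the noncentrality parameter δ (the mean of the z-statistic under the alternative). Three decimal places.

δ ≈ 3.482

δ = d·√(n/2) = 1.05 × √(22/2) = 3.4825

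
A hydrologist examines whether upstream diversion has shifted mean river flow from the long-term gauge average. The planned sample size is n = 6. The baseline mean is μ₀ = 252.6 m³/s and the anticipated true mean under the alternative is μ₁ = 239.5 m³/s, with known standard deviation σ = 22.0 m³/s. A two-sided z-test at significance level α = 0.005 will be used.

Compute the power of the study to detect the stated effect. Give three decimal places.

Power ≈ 0.089

Standardized effect: d = |μ₁ − μ₀| / σ = |239.5 − 252.6| / 22.0 = 0.5955
Noncentrality parameter: δ = d·√n = 0.5955 × √6 = 1.4586
Two-sided α = 0.005 → critical value z_{0.0025} = 2.807.
Power = Φ(δ − 2.807) + Φ(−δ − 2.807) = Φ(-1.348) + Φ(-4.266) = 0.0888 + 0.0000 = 0.0888.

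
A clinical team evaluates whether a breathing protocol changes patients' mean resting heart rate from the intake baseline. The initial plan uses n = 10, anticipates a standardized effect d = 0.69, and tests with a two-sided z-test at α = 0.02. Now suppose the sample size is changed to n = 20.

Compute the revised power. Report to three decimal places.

Power ≈ 0.776

With n = 20: δ = d·√n = 0.69 × √20 = 3.0858. Critical value z_{0.01} = 2.326.
Revised power = Φ(δ − 2.326) + Φ(−δ − 2.326) = Φ(0.759) + Φ(-5.412) = 0.7762 + 0.0000 = 0.7762.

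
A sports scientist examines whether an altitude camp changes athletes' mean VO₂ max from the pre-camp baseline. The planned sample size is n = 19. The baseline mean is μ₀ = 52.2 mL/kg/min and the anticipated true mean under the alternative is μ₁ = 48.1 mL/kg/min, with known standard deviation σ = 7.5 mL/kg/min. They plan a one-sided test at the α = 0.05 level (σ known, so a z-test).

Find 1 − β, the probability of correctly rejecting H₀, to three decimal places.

Power ≈ 0.770

Standardized effect: d = |μ₁ − μ₀| / σ = |48.1 − 52.2| / 7.5 = 0.5467
Noncentrality parameter: λ = d·√n = 0.5467 × √19 = 2.3829
One-sided α = 0.05 → critical value z_{0.05} = 1.645.
Power = P(Z > 1.645 − λ) = Φ(0.738) = 0.7697.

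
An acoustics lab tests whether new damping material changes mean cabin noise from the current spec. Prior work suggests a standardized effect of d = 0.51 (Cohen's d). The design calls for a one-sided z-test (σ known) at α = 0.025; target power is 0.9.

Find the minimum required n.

Set Φ(δ − 1.960) = 0.9; then δ − 1.960 = Φ⁻¹(0.9) = 1.282, giving δ = 3.242.
δ = d·√n ⇒ n = (δ/d)² = (3.242 / 0.51)² = 40.40.
Round up to the next whole unit.

n = 41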